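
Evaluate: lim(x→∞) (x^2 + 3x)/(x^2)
This is an ∞/∞ indeterminate form.

Apply L'Hôpital's rule: differentiate numerator and denominator separately.
  f(x) = x^2 + 3·x   ⇒   f'(x) = 2·x + 3
  g(x) = x^2   ⇒   g'(x) = 2·x
  lim(x→∞) f'(x)/g'(x) = lim(x→∞) (2·x + 3)/(2·x)
  = 1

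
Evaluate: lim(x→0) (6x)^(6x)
This is an exponential indeterminate form.

For exponential indeterminate forms, take the natural log:
  Let L = lim(x→0) (6x)^(6x)
  Then ln(L) = lim(x→0) [exponent × ln(base)]
  Evaluate using L'Hôpital or standard limits, then exponentiate.
  L = 1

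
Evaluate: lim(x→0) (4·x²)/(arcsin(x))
This is a 0/0 indeterminate form.

Apply L'Hôpital's rule: differentiate numerator and denominator separately.
  f(x) = 4·x^2   ⇒   f'(x) = 8·x
  g(x) = asin(x)   ⇒   g'(x) = 1/sqrt(1 - x^2)
  lim(x→0) f'(x)/g'(x) = lim(x→0) (8·x)/(1/sqrt(1 - x^2))
  = 0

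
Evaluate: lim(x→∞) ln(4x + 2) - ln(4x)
This is an ∞-∞ indeterminate form.

Combine fractions or rationalize to convert ∞-∞ to 0/0 form:
  lim(x→∞) ln(4x + 2) - ln(4x) = 0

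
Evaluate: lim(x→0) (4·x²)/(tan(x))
This is a 0/0 indeterminate form.

Apply L'Hôpital's rule: differentiate numerator and denominator separately.
  f(x) = 4·x^2   ⇒   f'(x) = 8·x
  g(x) = tan(x)   ⇒   g'(x) = tan(x)^2 + 1
  lim(x→0) f'(x)/g'(x) = lim(x→0) (8·x)/(tan(x)^2 + 1)
  = 0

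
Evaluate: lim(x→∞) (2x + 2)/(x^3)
This is an ∞/∞ indeterminate form.

Apply L'Hôpital's rule: differentiate numerator and denominator separately.
  f(x) = 2·x + 2   ⇒   f'(x) = 2
  g(x) = x^3   ⇒   g'(x) = 3·x^2
  lim(x→∞) f'(x)/g'(x) = lim(x→∞) (2)/(3·x^2)
  = 0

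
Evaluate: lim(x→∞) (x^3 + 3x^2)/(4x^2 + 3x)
This is an ∞/∞ indeterminate form.

Apply L'Hôpital's rule: differentiate numerator and denominator separately.
  f(x) = x^3 + 3·x^2   ⇒   f'(x) = 3·x^2 + 6·x
  g(x) = 4·x^2 + 3·x   ⇒   g'(x) = 8·x + 3
  lim(x→∞) f'(x)/g'(x) = lim(x→∞) (3·x^2 + 6·x)/(8·x + 3)
  = ∞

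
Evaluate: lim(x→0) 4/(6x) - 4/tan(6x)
This is an ∞-∞ indeterminate form.

Combine fractions or rationalize to convert ∞-∞ to 0/0 form:
  lim(x→0) 4/(6x) - 4/tan(6x) = 0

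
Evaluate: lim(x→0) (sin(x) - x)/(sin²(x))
This is a 0/0 indeterminate form.

Apply L'Hôpital's rule: differentiate numerator and denominator separately.
  f(x) = -x + sin(x)   ⇒   f'(x) = cos(x) - 1
  g(x) = sin(x)^2   ⇒   g'(x) = 2·sin(x)·cos(x)
  lim(x→0) f'(x)/g'(x) = lim(x→0) (cos(x) - 1)/(2·sin(x)·cos(x))
  = 0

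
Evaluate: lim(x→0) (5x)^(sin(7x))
This is an exponential indeterminate form.

For exponential indeterminate forms, take the natural log:
  Let L = lim(x→0) (5x)^(sin(7x))
  Then ln(L) = lim(x→0) [exponent × ln(base)]
  Evaluate using L'Hôpital or standard limits, then exponentiate.
  L = 1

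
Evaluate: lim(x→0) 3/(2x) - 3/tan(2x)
This is an ∞-∞ indeterminate form.

Combine fractions or rationalize to convert ∞-∞ to 0/0 form:
  lim(x→0) 3/(2x) - 3/tan(2x) = 0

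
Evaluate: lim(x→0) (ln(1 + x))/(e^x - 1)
This is a 0/0 indeterminate form.

Apply L'Hôpital's rule: differentiate numerator and denominator separately.
  f(x) = ln(x + 1)   ⇒   f'(x) = 1/(x + 1)
  g(x) = e^(x) - 1   ⇒   g'(x) = e^(x)
  lim(x→0) f'(x)/g'(x) = lim(x→0) (1/(x + 1))/(e^(x))
  = 1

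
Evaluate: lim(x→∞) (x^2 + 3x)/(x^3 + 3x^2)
This is an ∞/∞ indeterminate form.

Apply L'Hôpital's rule: differentiate numerator and denominator separately.
  f(x) = x^2 + 3·x   ⇒   f'(x) = 2·x + 3
  g(x) = x^3 + 3·x^2   ⇒   g'(x) = 3·x^2 + 6·x
  lim(x→∞) f'(x)/g'(x) = lim(x→∞) (2·x + 3)/(3·x^2 + 6·x)
  = 0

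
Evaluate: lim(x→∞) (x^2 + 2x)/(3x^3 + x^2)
This is an ∞/∞ indeterminate form.

Apply L'Hôpital's rule: differentiate numerator and denominator separately.
  f(x) = x^2 + 2·x   ⇒   f'(x) = 2·x + 2
  g(x) = 3·x^3 + x^2   ⇒   g'(x) = 9·x^2 + 2·x
  lim(x→∞) f'(x)/g'(x) = lim(x→∞) (2·x + 2)/(9·x^2 + 2·x)
  = 0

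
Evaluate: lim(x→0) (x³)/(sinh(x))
This is a 0/0 indeterminate form.

Apply L'Hôpital's rule: differentiate numerator and denominator separately.
  f(x) = x^3   ⇒   f'(x) = 3·x^2
  g(x) = sinh(x)   ⇒   g'(x) = cosh(x)
  lim(x→0) f'(x)/g'(x) = lim(x→0) (3·x^2)/(cosh(x))
  = 0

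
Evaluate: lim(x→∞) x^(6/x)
This is an exponential indeterminate form.

For exponential indeterminate forms, take the natural log:
  Let L = lim(x→∞) x^(6/x)
  Then ln(L) = lim(x→∞) [exponent × ln(base)]
  Evaluate using L'Hôpital or standard limits, then exponentiate.
  L = 1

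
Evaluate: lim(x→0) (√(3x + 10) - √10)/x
This is a standard limit.

Factor or rationalize the expression:
  lim(x→0) (√(3x + 10) - √10)/x = 3·sqrt(10)/20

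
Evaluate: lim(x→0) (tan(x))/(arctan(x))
This is a 0/0 indeterminate form.

Apply L'Hôpital's rule: differentiate numerator and denominator separately.
  f(x) = tan(x)   ⇒   f'(x) = tan(x)^2 + 1
  g(x) = atan(x)   ⇒   g'(x) = 1/(x^2 + 1)
  lim(x→0) f'(x)/g'(x) = lim(x→0) (tan(x)^2 + 1)/(1/(x^2 + 1))
  = 1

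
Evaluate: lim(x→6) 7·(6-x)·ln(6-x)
This is a 0·∞ indeterminate form.

Rewrite 0·∞ as a quotient (0/0 or ∞/∞ form), then apply L'Hôpital's rule:
  lim(x→6) 7·(6-x)·ln(6-x) = 0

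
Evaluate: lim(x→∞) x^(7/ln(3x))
This is an exponential indeterminate form.

For exponential indeterminate forms, take the natural log:
  Let L = lim(x→∞) x^(7/ln(3x))
  Then ln(L) = lim(x→∞) [exponent × ln(base)]
  Evaluate using L'Hôpital or standard limits, then exponentiate.
  L = e^(7)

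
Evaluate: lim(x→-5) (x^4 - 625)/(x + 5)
This is a standard limit.

Factor or rationalize the expression:
  lim(x→-5) (x^4 - 625)/(x + 5) = -500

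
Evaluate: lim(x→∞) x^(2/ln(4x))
This is an exponential indeterminate form.

For exponential indeterminate forms, take the natural log:
  Let L = lim(x→∞) x^(2/ln(4x))
  Then ln(L) = lim(x→∞) [exponent × ln(base)]
  Evaluate using L'Hôpital or standard limits, then exponentiate.
  L = e²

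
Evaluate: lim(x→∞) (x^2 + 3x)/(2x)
This is an ∞/∞ indeterminate form.

Apply L'Hôpital's rule: differentiate numerator and denominator separately.
  f(x) = x^2 + 3·x   ⇒   f'(x) = 2·x + 3
  g(x) = 2·x   ⇒   g'(x) = 2
  lim(x→∞) f'(x)/g'(x) = lim(x→∞) (2·x + 3)/(2)
  = ∞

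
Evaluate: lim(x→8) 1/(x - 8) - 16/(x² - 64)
This is an ∞-∞ indeterminate form.

Combine fractions or rationalize to convert ∞-∞ to 0/0 form:
  lim(x→8) 1/(x - 8) - 16/(x² - 64) = 1/16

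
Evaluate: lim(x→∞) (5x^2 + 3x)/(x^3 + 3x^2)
This is an ∞/∞ indeterminate form.

Apply L'Hôpital's rule: differentiate numerator and denominator separately.
  f(x) = 5·x^2 + 3·x   ⇒   f'(x) = 10·x + 3
  g(x) = x^3 + 3·x^2   ⇒   g'(x) = 3·x^2 + 6·x
  lim(x→∞) f'(x)/g'(x) = lim(x→∞) (10·x + 3)/(3·x^2 + 6·x)
  = 0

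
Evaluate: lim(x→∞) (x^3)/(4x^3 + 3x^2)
This is an ∞/∞ indeterminate form.

Apply L'Hôpital's rule: differentiate numerator and denominator separately.
  f(x) = x^3   ⇒   f'(x) = 3·x^2
  g(x) = 4·x^3 + 3·x^2   ⇒   g'(x) = 12·x^2 + 6·x
  lim(x→∞) f'(x)/g'(x) = lim(x→∞) (3·x^2)/(12·x^2 + 6·x)
  = 1/4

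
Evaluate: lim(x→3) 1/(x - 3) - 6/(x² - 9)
This is an ∞-∞ indeterminate form.

Combine fractions or rationalize to convert ∞-∞ to 0/0 form:
  lim(x→3) 1/(x - 3) - 6/(x² - 9) = 1/6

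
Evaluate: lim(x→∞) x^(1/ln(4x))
This is an exponential indeterminate form.

For exponential indeterminate forms, take the natural log:
  Let L = lim(x→∞) x^(1/ln(4x))
  Then ln(L) = lim(x→∞) [exponent × ln(base)]
  Evaluate using L'Hôpital or standard limits, then exponentiate.
  L = e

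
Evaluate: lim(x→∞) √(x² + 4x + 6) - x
This is an ∞-∞ indeterminate form.

Combine fractions or rationalize to convert ∞-∞ to 0/0 form:
  lim(x→∞) √(x² + 4x + 6) - x = 2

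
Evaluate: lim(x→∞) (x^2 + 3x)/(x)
This is an ∞/∞ indeterminate form.

Apply L'Hôpital's rule: differentiate numerator and denominator separately.
  f(x) = x^2 + 3·x   ⇒   f'(x) = 2·x + 3
  g(x) = x   ⇒   g'(x) = 1
  lim(x→∞) f'(x)/g'(x) = lim(x→∞) (2·x + 3)/(1)
  = ∞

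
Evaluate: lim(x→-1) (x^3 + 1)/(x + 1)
This is a standard limit.

Factor or rationalize the expression:
  lim(x→-1) (x^3 + 1)/(x + 1) = 3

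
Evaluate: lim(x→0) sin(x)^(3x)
This is an exponential indeterminate form.

For exponential indeterminate forms, take the natural log:
  Let L = lim(x→0) sin(x)^(3x)
  Then ln(L) = lim(x→0) [exponent × ln(base)]
  Evaluate using L'Hôpital or standard limits, then exponentiate.
  L = 1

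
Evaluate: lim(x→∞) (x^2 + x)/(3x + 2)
This is an ∞/∞ indeterminate form.

Apply L'Hôpital's rule: differentiate numerator and denominator separately.
  f(x) = x^2 + x   ⇒   f'(x) = 2·x + 1
  g(x) = 3·x + 2   ⇒   g'(x) = 3
  lim(x→∞) f'(x)/g'(x) = lim(x→∞) (2·x + 1)/(3)
  = ∞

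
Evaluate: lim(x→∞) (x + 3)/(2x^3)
This is an ∞/∞ indeterminate form.

Apply L'Hôpital's rule: differentiate numerator and denominator separately.
  f(x) = x + 3   ⇒   f'(x) = 1
  g(x) = 2·x^3   ⇒   g'(x) = 6·x^2
  lim(x→∞) f'(x)/g'(x) = lim(x→∞) (1)/(6·x^2)
  = 0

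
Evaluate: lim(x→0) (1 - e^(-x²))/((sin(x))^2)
This is a 0/0 indeterminate form.

Apply L'Hôpital's rule: differentiate numerator and denominator separately.
  f(x) = 1 - e^(-x^2)   ⇒   f'(x) = 2·x·e^(-x^2)
  g(x) = sin(x)^2   ⇒   g'(x) = 2·sin(x)·cos(x)
  lim(x→0) f'(x)/g'(x) = lim(x→0) (2·x·e^(-x^2))/(2·sin(x)·cos(x))
  = 1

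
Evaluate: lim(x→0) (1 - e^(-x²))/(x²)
This is a 0/0 indeterminate form.

Apply L'Hôpital's rule: differentiate numerator and denominator separately.
  f(x) = 1 - e^(-x^2)   ⇒   f'(x) = 2·x·e^(-x^2)
  g(x) = x^2   ⇒   g'(x) = 2·x
  lim(x→0) f'(x)/g'(x) = lim(x→0) (2·x·e^(-x^2))/(2·x)
  = 1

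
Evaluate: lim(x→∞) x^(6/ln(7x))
This is an exponential indeterminate form.

For exponential indeterminate forms, take the natural log:
  Let L = lim(x→∞) x^(6/ln(7x))
  Then ln(L) = lim(x→∞) [exponent × ln(base)]
  Evaluate using L'Hôpital or standard limits, then exponentiate.
  L = e^(6)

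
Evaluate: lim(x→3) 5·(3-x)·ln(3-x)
This is a 0·∞ indeterminate form.

Rewrite 0·∞ as a quotient (0/0 or ∞/∞ form), then apply L'Hôpital's rule:
  lim(x→3) 5·(3-x)·ln(3-x) = 0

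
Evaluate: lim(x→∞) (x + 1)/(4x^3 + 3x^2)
This is an ∞/∞ indeterminate form.

Apply L'Hôpital's rule: differentiate numerator and denominator separately.
  f(x) = x + 1   ⇒   f'(x) = 1
  g(x) = 4·x^3 + 3·x^2   ⇒   g'(x) = 12·x^2 + 6·x
  lim(x→∞) f'(x)/g'(x) = lim(x→∞) (1)/(12·x^2 + 6·x)
  = 0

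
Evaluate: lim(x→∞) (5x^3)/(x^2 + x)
This is an ∞/∞ indeterminate form.

Apply L'Hôpital's rule: differentiate numerator and denominator separately.
  f(x) = 5·x^3   ⇒   f'(x) = 15·x^2
  g(x) = x^2 + x   ⇒   g'(x) = 2·x + 1
  lim(x→∞) f'(x)/g'(x) = lim(x→∞) (15·x^2)/(2·x + 1)
  = ∞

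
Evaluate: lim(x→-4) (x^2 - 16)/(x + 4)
This is a standard limit.

Factor or rationalize the expression:
  lim(x→-4) (x^2 - 16)/(x + 4) = -8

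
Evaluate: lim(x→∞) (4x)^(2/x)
This is an exponential indeterminate form.

For exponential indeterminate forms, take the natural log:
  Let L = lim(x→∞) (4x)^(2/x)
  Then ln(L) = lim(x→∞) [exponent × ln(base)]
  Evaluate using L'Hôpital or standard limits, then exponentiate.
  L = 1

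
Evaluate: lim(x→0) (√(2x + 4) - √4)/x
This is a standard limit.

Factor or rationalize the expression:
  lim(x→0) (√(2x + 4) - √4)/x = 1/2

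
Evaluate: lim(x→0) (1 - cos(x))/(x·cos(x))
This is a 0/0 indeterminate form.

Apply L'Hôpital's rule: differentiate numerator and denominator separately.
  f(x) = 1 - cos(x)   ⇒   f'(x) = sin(x)
  g(x) = x·cos(x)   ⇒   g'(x) = -x·sin(x) + cos(x)
  lim(x→0) f'(x)/g'(x) = lim(x→0) (sin(x))/(-x·sin(x) + cos(x))
  = 0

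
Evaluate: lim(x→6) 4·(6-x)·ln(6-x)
This is a 0·∞ indeterminate form.

Rewrite 0·∞ as a quotient (0/0 or ∞/∞ form), then apply L'Hôpital's rule:
  lim(x→6) 4·(6-x)·ln(6-x) = 0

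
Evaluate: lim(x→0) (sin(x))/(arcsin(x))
This is a 0/0 indeterminate form.

Apply L'Hôpital's rule: differentiate numerator and denominator separately.
  f(x) = sin(x)   ⇒   f'(x) = cos(x)
  g(x) = asin(x)   ⇒   g'(x) = 1/sqrt(1 - x^2)
  lim(x→0) f'(x)/g'(x) = lim(x→0) (cos(x))/(1/sqrt(1 - x^2))
  = 1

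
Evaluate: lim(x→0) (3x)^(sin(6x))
This is an exponential indeterminate form.

For exponential indeterminate forms, take the natural log:
  Let L = lim(x→0) (3x)^(sin(6x))
  Then ln(L) = lim(x→0) [exponent × ln(base)]
  Evaluate using L'Hôpital or standard limits, then exponentiate.
  L = 1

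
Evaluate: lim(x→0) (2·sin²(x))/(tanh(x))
This is a 0/0 indeterminate form.

Apply L'Hôpital's rule: differentiate numerator and denominator separately.
  f(x) = 2·sin(x)^2   ⇒   f'(x) = 4·sin(x)·cos(x)
  g(x) = tanh(x)   ⇒   g'(x) = 1 - tanh(x)^2
  lim(x→0) f'(x)/g'(x) = lim(x→0) (4·sin(x)·cos(x))/(1 - tanh(x)^2)
  = 0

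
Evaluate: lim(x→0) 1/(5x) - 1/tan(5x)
This is an ∞-∞ indeterminate form.

Combine fractions or rationalize to convert ∞-∞ to 0/0 form:
  lim(x→0) 1/(5x) - 1/tan(5x) = 0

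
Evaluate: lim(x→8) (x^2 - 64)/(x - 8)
This is a standard limit.

Factor or rationalize the expression:
  lim(x→8) (x^2 - 64)/(x - 8) = 16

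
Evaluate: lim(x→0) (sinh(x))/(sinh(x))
This is a 0/0 indeterminate form.

Apply L'Hôpital's rule: differentiate numerator and denominator separately.
  f(x) = sinh(x)   ⇒   f'(x) = cosh(x)
  g(x) = sinh(x)   ⇒   g'(x) = cosh(x)
  lim(x→0) f'(x)/g'(x) = lim(x→0) (cosh(x))/(cosh(x))
  = 1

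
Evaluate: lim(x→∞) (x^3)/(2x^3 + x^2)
This is an ∞/∞ indeterminate form.

Apply L'Hôpital's rule: differentiate numerator and denominator separately.
  f(x) = x^3   ⇒   f'(x) = 3·x^2
  g(x) = 2·x^3 + x^2   ⇒   g'(x) = 6·x^2 + 2·x
  lim(x→∞) f'(x)/g'(x) = lim(x→∞) (3·x^2)/(6·x^2 + 2·x)
  = 1/2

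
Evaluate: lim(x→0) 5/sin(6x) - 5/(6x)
This is an ∞-∞ indeterminate form.

Combine fractions or rationalize to convert ∞-∞ to 0/0 form:
  lim(x→0) 5/sin(6x) - 5/(6x) = 0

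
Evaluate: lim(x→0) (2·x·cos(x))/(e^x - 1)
This is a 0/0 indeterminate form.

Apply L'Hôpital's rule: differentiate numerator and denominator separately.
  f(x) = 2·x·cos(x)   ⇒   f'(x) = -2·x·sin(x) + 2·cos(x)
  g(x) = e^(x) - 1   ⇒   g'(x) = e^(x)
  lim(x→0) f'(x)/g'(x) = lim(x→0) (-2·x·sin(x) + 2·cos(x))/(e^(x))
  = 2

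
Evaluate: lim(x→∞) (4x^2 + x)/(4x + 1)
This is an ∞/∞ indeterminate form.

Apply L'Hôpital's rule: differentiate numerator and denominator separately.
  f(x) = 4·x^2 + x   ⇒   f'(x) = 8·x + 1
  g(x) = 4·x + 1   ⇒   g'(x) = 4
  lim(x→∞) f'(x)/g'(x) = lim(x→∞) (8·x + 1)/(4)
  = ∞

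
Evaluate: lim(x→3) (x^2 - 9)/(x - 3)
This is a standard limit.

Factor or rationalize the expression:
  lim(x→3) (x^2 - 9)/(x - 3) = 6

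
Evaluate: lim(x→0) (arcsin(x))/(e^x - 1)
This is a 0/0 indeterminate form.

Apply L'Hôpital's rule: differentiate numerator and denominator separately.
  f(x) = asin(x)   ⇒   f'(x) = 1/sqrt(1 - x^2)
  g(x) = e^(x) - 1   ⇒   g'(x) = e^(x)
  lim(x→0) f'(x)/g'(x) = lim(x→0) (1/sqrt(1 - x^2))/(e^(x))
  = 1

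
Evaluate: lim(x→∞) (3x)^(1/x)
This is an exponential indeterminate form.

For exponential indeterminate forms, take the natural log:
  Let L = lim(x→∞) (3x)^(1/x)
  Then ln(L) = lim(x→∞) [exponent × ln(base)]
  Evaluate using L'Hôpital or standard limits, then exponentiate.
  L = 1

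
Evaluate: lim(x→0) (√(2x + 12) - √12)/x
This is a standard limit.

Factor or rationalize the expression:
  lim(x→0) (√(2x + 12) - √12)/x = sqrt(3)/6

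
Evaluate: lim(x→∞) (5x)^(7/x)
This is an exponential indeterminate form.

For exponential indeterminate forms, take the natural log:
  Let L = lim(x→∞) (5x)^(7/x)
  Then ln(L) = lim(x→∞) [exponent × ln(base)]
  Evaluate using L'Hôpital or standard limits, then exponentiate.
  L = 1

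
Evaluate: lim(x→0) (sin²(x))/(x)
This is a 0/0 indeterminate form.

Apply L'Hôpital's rule: differentiate numerator and denominator separately.
  f(x) = sin(x)^2   ⇒   f'(x) = 2·sin(x)·cos(x)
  g(x) = x   ⇒   g'(x) = 1
  lim(x→0) f'(x)/g'(x) = lim(x→0) (2·sin(x)·cos(x))/(1)
  = 0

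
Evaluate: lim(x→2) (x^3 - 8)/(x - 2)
This is a standard limit.

Factor or rationalize the expression:
  lim(x→2) (x^3 - 8)/(x - 2) = 12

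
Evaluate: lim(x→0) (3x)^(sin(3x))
This is an exponential indeterminate form.

For exponential indeterminate forms, take the natural log:
  Let L = lim(x→0) (3x)^(sin(3x))
  Then ln(L) = lim(x→0) [exponent × ln(base)]
  Evaluate using L'Hôpital or standard limits, then exponentiate.
  L = 1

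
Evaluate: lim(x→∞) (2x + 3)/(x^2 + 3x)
This is an ∞/∞ indeterminate form.

Apply L'Hôpital's rule: differentiate numerator and denominator separately.
  f(x) = 2·x + 3   ⇒   f'(x) = 2
  g(x) = x^2 + 3·x   ⇒   g'(x) = 2·x + 3
  lim(x→∞) f'(x)/g'(x) = lim(x→∞) (2)/(2·x + 3)
  = 0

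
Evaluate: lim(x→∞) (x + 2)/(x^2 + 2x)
This is an ∞/∞ indeterminate form.

Apply L'Hôpital's rule: differentiate numerator and denominator separately.
  f(x) = x + 2   ⇒   f'(x) = 1
  g(x) = x^2 + 2·x   ⇒   g'(x) = 2·x + 2
  lim(x→∞) f'(x)/g'(x) = lim(x→∞) (1)/(2·x + 2)
  = 0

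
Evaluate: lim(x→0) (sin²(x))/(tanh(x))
This is a 0/0 indeterminate form.

Apply L'Hôpital's rule: differentiate numerator and denominator separately.
  f(x) = sin(x)^2   ⇒   f'(x) = 2·sin(x)·cos(x)
  g(x) = tanh(x)   ⇒   g'(x) = 1 - tanh(x)^2
  lim(x→0) f'(x)/g'(x) = lim(x→0) (2·sin(x)·cos(x))/(1 - tanh(x)^2)
  = 0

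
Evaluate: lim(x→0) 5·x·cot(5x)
This is a 0·∞ indeterminate form.

Rewrite 0·∞ as a quotient (0/0 or ∞/∞ form), then apply L'Hôpital's rule:
  lim(x→0) 5·x·cot(5x) = 1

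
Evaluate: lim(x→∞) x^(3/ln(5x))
This is an exponential indeterminate form.

For exponential indeterminate forms, take the natural log:
  Let L = lim(x→∞) x^(3/ln(5x))
  Then ln(L) = lim(x→∞) [exponent × ln(base)]
  Evaluate using L'Hôpital or standard limits, then exponentiate.
  L = e^(3)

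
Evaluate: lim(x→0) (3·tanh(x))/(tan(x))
This is a 0/0 indeterminate form.

Apply L'Hôpital's rule: differentiate numerator and denominator separately.
  f(x) = 3·tanh(x)   ⇒   f'(x) = 3 - 3·tanh(x)^2
  g(x) = tan(x)   ⇒   g'(x) = tan(x)^2 + 1
  lim(x→0) f'(x)/g'(x) = lim(x→0) (3 - 3·tanh(x)^2)/(tan(x)^2 + 1)
  = 3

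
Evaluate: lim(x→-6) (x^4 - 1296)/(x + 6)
This is a standard limit.

Factor or rationalize the expression:
  lim(x→-6) (x^4 - 1296)/(x + 6) = -864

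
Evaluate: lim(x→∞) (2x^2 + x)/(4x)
This is an ∞/∞ indeterminate form.

Apply L'Hôpital's rule: differentiate numerator and denominator separately.
  f(x) = 2·x^2 + x   ⇒   f'(x) = 4·x + 1
  g(x) = 4·x   ⇒   g'(x) = 4
  lim(x→∞) f'(x)/g'(x) = lim(x→∞) (4·x + 1)/(4)
  = ∞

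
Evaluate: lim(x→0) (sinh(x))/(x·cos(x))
This is a 0/0 indeterminate form.

Apply L'Hôpital's rule: differentiate numerator and denominator separately.
  f(x) = sinh(x)   ⇒   f'(x) = cosh(x)
  g(x) = x·cos(x)   ⇒   g'(x) = -x·sin(x) + cos(x)
  lim(x→0) f'(x)/g'(x) = lim(x→0) (cosh(x))/(-x·sin(x) + cos(x))
  = 1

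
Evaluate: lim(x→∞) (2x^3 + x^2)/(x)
This is an ∞/∞ indeterminate form.

Apply L'Hôpital's rule: differentiate numerator and denominator separately.
  f(x) = 2·x^3 + x^2   ⇒   f'(x) = 6·x^2 + 2·x
  g(x) = x   ⇒   g'(x) = 1
  lim(x→∞) f'(x)/g'(x) = lim(x→∞) (6·x^2 + 2·x)/(1)
  = ∞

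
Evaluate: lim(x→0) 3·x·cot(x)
This is a 0·∞ indeterminate form.

Rewrite 0·∞ as a quotient (0/0 or ∞/∞ form), then apply L'Hôpital's rule:
  lim(x→0) 3·x·cot(x) = 3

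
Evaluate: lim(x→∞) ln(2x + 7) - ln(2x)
This is an ∞-∞ indeterminate form.

Combine fractions or rationalize to convert ∞-∞ to 0/0 form:
  lim(x→∞) ln(2x + 7) - ln(2x) = 0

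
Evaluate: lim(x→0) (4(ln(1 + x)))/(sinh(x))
This is a 0/0 indeterminate form.

Apply L'Hôpital's rule: differentiate numerator and denominator separately.
  f(x) = 4·ln(x + 1)   ⇒   f'(x) = 4/(x + 1)
  g(x) = sinh(x)   ⇒   g'(x) = cosh(x)
  lim(x→0) f'(x)/g'(x) = lim(x→0) (4/(x + 1))/(cosh(x))
  = 4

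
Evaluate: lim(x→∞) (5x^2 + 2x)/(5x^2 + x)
This is an ∞/∞ indeterminate form.

Apply L'Hôpital's rule: differentiate numerator and denominator separately.
  f(x) = 5·x^2 + 2·x   ⇒   f'(x) = 10·x + 2
  g(x) = 5·x^2 + x   ⇒   g'(x) = 10·x + 1
  lim(x→∞) f'(x)/g'(x) = lim(x→∞) (10·x + 2)/(10·x + 1)
  = 1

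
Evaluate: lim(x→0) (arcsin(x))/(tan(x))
This is a 0/0 indeterminate form.

Apply L'Hôpital's rule: differentiate numerator and denominator separately.
  f(x) = asin(x)   ⇒   f'(x) = 1/sqrt(1 - x^2)
  g(x) = tan(x)   ⇒   g'(x) = tan(x)^2 + 1
  lim(x→0) f'(x)/g'(x) = lim(x→0) (1/sqrt(1 - x^2))/(tan(x)^2 + 1)
  = 1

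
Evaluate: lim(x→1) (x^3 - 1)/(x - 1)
This is a standard limit.

Factor or rationalize the expression:
  lim(x→1) (x^3 - 1)/(x - 1) = 3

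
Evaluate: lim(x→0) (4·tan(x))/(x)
This is a 0/0 indeterminate form.

Apply L'Hôpital's rule: differentiate numerator and denominator separately.
  f(x) = 4·tan(x)   ⇒   f'(x) = 4·tan(x)^2 + 4
  g(x) = x   ⇒   g'(x) = 1
  lim(x→0) f'(x)/g'(x) = lim(x→0) (4·tan(x)^2 + 4)/(1)
  = 4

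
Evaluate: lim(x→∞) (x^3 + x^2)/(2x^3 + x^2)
This is an ∞/∞ indeterminate form.

Apply L'Hôpital's rule: differentiate numerator and denominator separately.
  f(x) = x^3 + x^2   ⇒   f'(x) = 3·x^2 + 2·x
  g(x) = 2·x^3 + x^2   ⇒   g'(x) = 6·x^2 + 2·x
  lim(x→∞) f'(x)/g'(x) = lim(x→∞) (3·x^2 + 2·x)/(6·x^2 + 2·x)
  = 1/2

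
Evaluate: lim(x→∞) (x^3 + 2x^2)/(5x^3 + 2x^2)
This is an ∞/∞ indeterminate form.

Apply L'Hôpital's rule: differentiate numerator and denominator separately.
  f(x) = x^3 + 2·x^2   ⇒   f'(x) = 3·x^2 + 4·x
  g(x) = 5·x^3 + 2·x^2   ⇒   g'(x) = 15·x^2 + 4·x
  lim(x→∞) f'(x)/g'(x) = lim(x→∞) (3·x^2 + 4·x)/(15·x^2 + 4·x)
  = 1/5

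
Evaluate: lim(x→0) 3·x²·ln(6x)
This is a 0·∞ indeterminate form.

Rewrite 0·∞ as a quotient (0/0 or ∞/∞ form), then apply L'Hôpital's rule:
  lim(x→0) 3·x²·ln(6x) = 0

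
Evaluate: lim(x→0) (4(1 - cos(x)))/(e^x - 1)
This is a 0/0 indeterminate form.

Apply L'Hôpital's rule: differentiate numerator and denominator separately.
  f(x) = 4 - 4·cos(x)   ⇒   f'(x) = 4·sin(x)
  g(x) = e^(x) - 1   ⇒   g'(x) = e^(x)
  lim(x→0) f'(x)/g'(x) = lim(x→0) (4·sin(x))/(e^(x))
  = 0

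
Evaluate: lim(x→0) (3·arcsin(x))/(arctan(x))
This is a 0/0 indeterminate form.

Apply L'Hôpital's rule: differentiate numerator and denominator separately.
  f(x) = 3·asin(x)   ⇒   f'(x) = 3/sqrt(1 - x^2)
  g(x) = atan(x)   ⇒   g'(x) = 1/(x^2 + 1)
  lim(x→0) f'(x)/g'(x) = lim(x→0) (3/sqrt(1 - x^2))/(1/(x^2 + 1))
  = 3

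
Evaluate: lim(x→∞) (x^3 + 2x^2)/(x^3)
This is an ∞/∞ indeterminate form.

Apply L'Hôpital's rule: differentiate numerator and denominator separately.
  f(x) = x^3 + 2·x^2   ⇒   f'(x) = 3·x^2 + 4·x
  g(x) = x^3   ⇒   g'(x) = 3·x^2
  lim(x→∞) f'(x)/g'(x) = lim(x→∞) (3·x^2 + 4·x)/(3·x^2)
  = 1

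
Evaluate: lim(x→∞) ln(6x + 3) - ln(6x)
This is an ∞-∞ indeterminate form.

Combine fractions or rationalize to convert ∞-∞ to 0/0 form:
  lim(x→∞) ln(6x + 3) - ln(6x) = 0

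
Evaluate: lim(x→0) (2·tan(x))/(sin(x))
This is a 0/0 indeterminate form.

Apply L'Hôpital's rule: differentiate numerator and denominator separately.
  f(x) = 2·tan(x)   ⇒   f'(x) = 2·tan(x)^2 + 2
  g(x) = sin(x)   ⇒   g'(x) = cos(x)
  lim(x→0) f'(x)/g'(x) = lim(x→0) (2·tan(x)^2 + 2)/(cos(x))
  = 2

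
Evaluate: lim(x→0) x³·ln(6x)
This is a 0·∞ indeterminate form.

Rewrite 0·∞ as a quotient (0/0 or ∞/∞ form), then apply L'Hôpital's rule:
  lim(x→0) x³·ln(6x) = 0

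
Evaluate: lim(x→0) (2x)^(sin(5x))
This is an exponential indeterminate form.

For exponential indeterminate forms, take the natural log:
  Let L = lim(x→0) (2x)^(sin(5x))
  Then ln(L) = lim(x→0) [exponent × ln(base)]
  Evaluate using L'Hôpital or standard limits, then exponentiate.
  L = 1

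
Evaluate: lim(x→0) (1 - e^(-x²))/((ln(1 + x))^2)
This is a 0/0 indeterminate form.

Apply L'Hôpital's rule: differentiate numerator and denominator separately.
  f(x) = 1 - e^(-x^2)   ⇒   f'(x) = 2·x·e^(-x^2)
  g(x) = ln(x + 1)^2   ⇒   g'(x) = 2·ln(x + 1)/(x + 1)
  lim(x→0) f'(x)/g'(x) = lim(x→0) (2·x·e^(-x^2))/(2·ln(x + 1)/(x + 1))
  = 1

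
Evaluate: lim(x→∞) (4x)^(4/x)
This is an exponential indeterminate form.

For exponential indeterminate forms, take the natural log:
  Let L = lim(x→∞) (4x)^(4/x)
  Then ln(L) = lim(x→∞) [exponent × ln(base)]
  Evaluate using L'Hôpital or standard limits, then exponentiate.
  L = 1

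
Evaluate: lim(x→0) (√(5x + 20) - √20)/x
This is a standard limit.

Factor or rationalize the expression:
  lim(x→0) (√(5x + 20) - √20)/x = sqrt(5)/4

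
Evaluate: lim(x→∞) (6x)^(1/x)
This is an exponential indeterminate form.

For exponential indeterminate forms, take the natural log:
  Let L = lim(x→∞) (6x)^(1/x)
  Then ln(L) = lim(x→∞) [exponent × ln(base)]
  Evaluate using L'Hôpital or standard limits, then exponentiate.
  L = 1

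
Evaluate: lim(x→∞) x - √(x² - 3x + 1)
This is an ∞-∞ indeterminate form.

Combine fractions or rationalize to convert ∞-∞ to 0/0 form:
  lim(x→∞) x - √(x² - 3x + 1) = 3/2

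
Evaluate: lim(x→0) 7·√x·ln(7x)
This is a 0·∞ indeterminate form.

Rewrite 0·∞ as a quotient (0/0 or ∞/∞ form), then apply L'Hôpital's rule:
  lim(x→0) 7·√x·ln(7x) = 0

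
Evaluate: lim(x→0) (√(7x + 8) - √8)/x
This is a standard limit.

Factor or rationalize the expression:
  lim(x→0) (√(7x + 8) - √8)/x = 7·sqrt(2)/8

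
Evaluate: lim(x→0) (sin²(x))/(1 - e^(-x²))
This is a 0/0 indeterminate form.

Apply L'Hôpital's rule: differentiate numerator and denominator separately.
  f(x) = sin(x)^2   ⇒   f'(x) = 2·sin(x)·cos(x)
  g(x) = 1 - e^(-x^2)   ⇒   g'(x) = 2·x·e^(-x^2)
  lim(x→0) f'(x)/g'(x) = lim(x→0) (2·sin(x)·cos(x))/(2·x·e^(-x^2))
  = 1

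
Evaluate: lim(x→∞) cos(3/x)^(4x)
This is an exponential indeterminate form.

For exponential indeterminate forms, take the natural log:
  Let L = lim(x→∞) cos(3/x)^(4x)
  Then ln(L) = lim(x→∞) [exponent × ln(base)]
  Evaluate using L'Hôpital or standard limits, then exponentiate.
  L = 1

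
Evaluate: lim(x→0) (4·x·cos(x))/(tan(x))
This is a 0/0 indeterminate form.

Apply L'Hôpital's rule: differentiate numerator and denominator separately.
  f(x) = 4·x·cos(x)   ⇒   f'(x) = -4·x·sin(x) + 4·cos(x)
  g(x) = tan(x)   ⇒   g'(x) = tan(x)^2 + 1
  lim(x→0) f'(x)/g'(x) = lim(x→0) (-4·x·sin(x) + 4·cos(x))/(tan(x)^2 + 1)
  = 4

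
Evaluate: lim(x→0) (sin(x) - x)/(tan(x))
This is a 0/0 indeterminate form.

Apply L'Hôpital's rule: differentiate numerator and denominator separately.
  f(x) = -x + sin(x)   ⇒   f'(x) = cos(x) - 1
  g(x) = tan(x)   ⇒   g'(x) = tan(x)^2 + 1
  lim(x→0) f'(x)/g'(x) = lim(x→0) (cos(x) - 1)/(tan(x)^2 + 1)
  = 0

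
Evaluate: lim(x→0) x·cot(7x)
This is a 0·∞ indeterminate form.

Rewrite 0·∞ as a quotient (0/0 or ∞/∞ form), then apply L'Hôpital's rule:
  lim(x→0) x·cot(7x) = 1/7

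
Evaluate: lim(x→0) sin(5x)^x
This is an exponential indeterminate form.

For exponential indeterminate forms, take the natural log:
  Let L = lim(x→0) sin(5x)^x
  Then ln(L) = lim(x→0) [exponent × ln(base)]
  Evaluate using L'Hôpital or standard limits, then exponentiate.
  L = 1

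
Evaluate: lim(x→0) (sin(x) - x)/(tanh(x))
This is a 0/0 indeterminate form.

Apply L'Hôpital's rule: differentiate numerator and denominator separately.
  f(x) = -x + sin(x)   ⇒   f'(x) = cos(x) - 1
  g(x) = tanh(x)   ⇒   g'(x) = 1 - tanh(x)^2
  lim(x→0) f'(x)/g'(x) = lim(x→0) (cos(x) - 1)/(1 - tanh(x)^2)
  = 0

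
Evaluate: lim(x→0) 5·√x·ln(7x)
This is a 0·∞ indeterminate form.

Rewrite 0·∞ as a quotient (0/0 or ∞/∞ form), then apply L'Hôpital's rule:
  lim(x→0) 5·√x·ln(7x) = 0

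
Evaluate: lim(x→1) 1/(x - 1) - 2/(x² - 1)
This is an ∞-∞ indeterminate form.

Combine fractions or rationalize to convert ∞-∞ to 0/0 form:
  lim(x→1) 1/(x - 1) - 2/(x² - 1) = 1/2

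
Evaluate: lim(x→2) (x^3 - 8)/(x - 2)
This is a standard limit.

Factor or rationalize the expression:
  lim(x→2) (x^3 - 8)/(x - 2) = 12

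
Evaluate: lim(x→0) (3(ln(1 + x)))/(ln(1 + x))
This is a 0/0 indeterminate form.

Apply L'Hôpital's rule: differentiate numerator and denominator separately.
  f(x) = 3·ln(x + 1)   ⇒   f'(x) = 3/(x + 1)
  g(x) = ln(x + 1)   ⇒   g'(x) = 1/(x + 1)
  lim(x→0) f'(x)/g'(x) = lim(x→0) (3/(x + 1))/(1/(x + 1))
  = 3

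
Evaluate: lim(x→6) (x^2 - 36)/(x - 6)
This is a standard limit.

Factor or rationalize the expression:
  lim(x→6) (x^2 - 36)/(x - 6) = 12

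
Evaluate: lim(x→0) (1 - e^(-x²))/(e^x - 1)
This is a 0/0 indeterminate form.

Apply L'Hôpital's rule: differentiate numerator and denominator separately.
  f(x) = 1 - e^(-x^2)   ⇒   f'(x) = 2·x·e^(-x^2)
  g(x) = e^(x) - 1   ⇒   g'(x) = e^(x)
  lim(x→0) f'(x)/g'(x) = lim(x→0) (2·x·e^(-x^2))/(e^(x))
  = 0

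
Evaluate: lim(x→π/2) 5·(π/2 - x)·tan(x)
This is a 0·∞ indeterminate form.

Rewrite 0·∞ as a quotient (0/0 or ∞/∞ form), then apply L'Hôpital's rule:
  lim(x→π/2) 5·(π/2 - x)·tan(x) = 5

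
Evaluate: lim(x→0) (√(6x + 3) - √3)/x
This is a standard limit.

Factor or rationalize the expression:
  lim(x→0) (√(6x + 3) - √3)/x = sqrt(3)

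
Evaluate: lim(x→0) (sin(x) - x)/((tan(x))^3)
This is a 0/0 indeterminate form.

Apply L'Hôpital's rule: differentiate numerator and denominator separately.
  f(x) = -x + sin(x)   ⇒   f'(x) = cos(x) - 1
  g(x) = tan(x)^3   ⇒   g'(x) = (3·tan(x)^2 + 3)·tan(x)^2
  lim(x→0) f'(x)/g'(x) = lim(x→0) (cos(x) - 1)/((3·tan(x)^2 + 3)·tan(x)^2)
  = -1/6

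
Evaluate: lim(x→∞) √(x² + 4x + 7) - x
This is an ∞-∞ indeterminate form.

Combine fractions or rationalize to convert ∞-∞ to 0/0 form:
  lim(x→∞) √(x² + 4x + 7) - x = 2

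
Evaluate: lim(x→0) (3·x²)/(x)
This is a 0/0 indeterminate form.

Apply L'Hôpital's rule: differentiate numerator and denominator separately.
  f(x) = 3·x^2   ⇒   f'(x) = 6·x
  g(x) = x   ⇒   g'(x) = 1
  lim(x→0) f'(x)/g'(x) = lim(x→0) (6·x)/(1)
  = 0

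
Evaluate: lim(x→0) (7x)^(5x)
This is an exponential indeterminate form.

For exponential indeterminate forms, take the natural log:
  Let L = lim(x→0) (7x)^(5x)
  Then ln(L) = lim(x→0) [exponent × ln(base)]
  Evaluate using L'Hôpital or standard limits, then exponentiate.
  L = 1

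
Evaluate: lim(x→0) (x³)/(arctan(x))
This is a 0/0 indeterminate form.

Apply L'Hôpital's rule: differentiate numerator and denominator separately.
  f(x) = x^3   ⇒   f'(x) = 3·x^2
  g(x) = atan(x)   ⇒   g'(x) = 1/(x^2 + 1)
  lim(x→0) f'(x)/g'(x) = lim(x→0) (3·x^2)/(1/(x^2 + 1))
  = 0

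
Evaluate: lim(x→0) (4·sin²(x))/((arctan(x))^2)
This is a 0/0 indeterminate form.

Apply L'Hôpital's rule: differentiate numerator and denominator separately.
  f(x) = 4·sin(x)^2   ⇒   f'(x) = 8·sin(x)·cos(x)
  g(x) = atan(x)^2   ⇒   g'(x) = 2·atan(x)/(x^2 + 1)
  lim(x→0) f'(x)/g'(x) = lim(x→0) (8·sin(x)·cos(x))/(2·atan(x)/(x^2 + 1))
  = 4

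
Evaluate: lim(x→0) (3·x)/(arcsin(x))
This is a 0/0 indeterminate form.

Apply L'Hôpital's rule: differentiate numerator and denominator separately.
  f(x) = 3·x   ⇒   f'(x) = 3
  g(x) = asin(x)   ⇒   g'(x) = 1/sqrt(1 - x^2)
  lim(x→0) f'(x)/g'(x) = lim(x→0) (3)/(1/sqrt(1 - x^2))
  = 3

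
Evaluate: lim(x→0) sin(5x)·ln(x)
This is a 0·∞ indeterminate form.

Rewrite 0·∞ as a quotient (0/0 or ∞/∞ form), then apply L'Hôpital's rule:
  lim(x→0) sin(5x)·ln(x) = 0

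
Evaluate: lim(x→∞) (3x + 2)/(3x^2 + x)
This is an ∞/∞ indeterminate form.

Apply L'Hôpital's rule: differentiate numerator and denominator separately.
  f(x) = 3·x + 2   ⇒   f'(x) = 3
  g(x) = 3·x^2 + x   ⇒   g'(x) = 6·x + 1
  lim(x→∞) f'(x)/g'(x) = lim(x→∞) (3)/(6·x + 1)
  = 0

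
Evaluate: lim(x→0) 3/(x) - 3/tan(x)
This is an ∞-∞ indeterminate form.

Combine fractions or rationalize to convert ∞-∞ to 0/0 form:
  lim(x→0) 3/(x) - 3/tan(x) = 0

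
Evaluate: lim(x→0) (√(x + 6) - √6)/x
This is a standard limit.

Factor or rationalize the expression:
  lim(x→0) (√(x + 6) - √6)/x = sqrt(6)/12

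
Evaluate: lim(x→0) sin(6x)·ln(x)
This is a 0·∞ indeterminate form.

Rewrite 0·∞ as a quotient (0/0 or ∞/∞ form), then apply L'Hôpital's rule:
  lim(x→0) sin(6x)·ln(x) = 0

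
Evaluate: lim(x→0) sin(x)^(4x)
This is an exponential indeterminate form.

For exponential indeterminate forms, take the natural log:
  Let L = lim(x→0) sin(x)^(4x)
  Then ln(L) = lim(x→0) [exponent × ln(base)]
  Evaluate using L'Hôpital or standard limits, then exponentiate.
  L = 1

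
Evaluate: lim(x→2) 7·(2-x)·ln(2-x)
This is a 0·∞ indeterminate form.

Rewrite 0·∞ as a quotient (0/0 or ∞/∞ form), then apply L'Hôpital's rule:
  lim(x→2) 7·(2-x)·ln(2-x) = 0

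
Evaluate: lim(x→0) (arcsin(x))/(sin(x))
This is a 0/0 indeterminate form.

Apply L'Hôpital's rule: differentiate numerator and denominator separately.
  f(x) = asin(x)   ⇒   f'(x) = 1/sqrt(1 - x^2)
  g(x) = sin(x)   ⇒   g'(x) = cos(x)
  lim(x→0) f'(x)/g'(x) = lim(x→0) (1/sqrt(1 - x^2))/(cos(x))
  = 1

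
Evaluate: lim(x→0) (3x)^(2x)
This is an exponential indeterminate form.

For exponential indeterminate forms, take the natural log:
  Let L = lim(x→0) (3x)^(2x)
  Then ln(L) = lim(x→0) [exponent × ln(base)]
  Evaluate using L'Hôpital or standard limits, then exponentiate.
  L = 1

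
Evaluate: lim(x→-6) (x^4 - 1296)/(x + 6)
This is a standard limit.

Factor or rationalize the expression:
  lim(x→-6) (x^4 - 1296)/(x + 6) = -864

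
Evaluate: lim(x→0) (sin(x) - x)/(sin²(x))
This is a 0/0 indeterminate form.

Apply L'Hôpital's rule: differentiate numerator and denominator separately.
  f(x) = -x + sin(x)   ⇒   f'(x) = cos(x) - 1
  g(x) = sin(x)^2   ⇒   g'(x) = 2·sin(x)·cos(x)
  lim(x→0) f'(x)/g'(x) = lim(x→0) (cos(x) - 1)/(2·sin(x)·cos(x))
  = 0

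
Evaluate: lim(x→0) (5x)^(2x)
This is an exponential indeterminate form.

For exponential indeterminate forms, take the natural log:
  Let L = lim(x→0) (5x)^(2x)
  Then ln(L) = lim(x→0) [exponent × ln(base)]
  Evaluate using L'Hôpital or standard limits, then exponentiate.
  L = 1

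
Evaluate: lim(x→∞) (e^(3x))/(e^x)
This is an ∞/∞ indeterminate form.

Apply L'Hôpital's rule: differentiate numerator and denominator separately.
  f(x) = e^(3·x)   ⇒   f'(x) = 3·e^(3·x)
  g(x) = e^(x)   ⇒   g'(x) = e^(x)
  lim(x→∞) f'(x)/g'(x) = lim(x→∞) (3·e^(3·x))/(e^(x))
  = ∞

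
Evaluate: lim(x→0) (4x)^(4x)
This is an exponential indeterminate form.

For exponential indeterminate forms, take the natural log:
  Let L = lim(x→0) (4x)^(4x)
  Then ln(L) = lim(x→0) [exponent × ln(base)]
  Evaluate using L'Hôpital or standard limits, then exponentiate.
  L = 1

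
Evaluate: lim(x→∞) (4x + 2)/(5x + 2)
This is an ∞/∞ indeterminate form.

Apply L'Hôpital's rule: differentiate numerator and denominator separately.
  f(x) = 4·x + 2   ⇒   f'(x) = 4
  g(x) = 5·x + 2   ⇒   g'(x) = 5
  lim(x→∞) f'(x)/g'(x) = lim(x→∞) (4)/(5)
  = 4/5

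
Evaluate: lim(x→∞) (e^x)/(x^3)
This is an ∞/∞ indeterminate form.

Apply L'Hôpital's rule: differentiate numerator and denominator separately.
  f(x) = e^(x)   ⇒   f'(x) = e^(x)
  g(x) = x^3   ⇒   g'(x) = 3·x^2
  lim(x→∞) f'(x)/g'(x) = lim(x→∞) (e^(x))/(3·x^2)
  = ∞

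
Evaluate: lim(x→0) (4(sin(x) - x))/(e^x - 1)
This is a 0/0 indeterminate form.

Apply L'Hôpital's rule: differentiate numerator and denominator separately.
  f(x) = -4·x + 4·sin(x)   ⇒   f'(x) = 4·cos(x) - 4
  g(x) = e^(x) - 1   ⇒   g'(x) = e^(x)
  lim(x→0) f'(x)/g'(x) = lim(x→0) (4·cos(x) - 4)/(e^(x))
  = 0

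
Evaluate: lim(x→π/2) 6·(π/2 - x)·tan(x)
This is a 0·∞ indeterminate form.

Rewrite 0·∞ as a quotient (0/0 or ∞/∞ form), then apply L'Hôpital's rule:
  lim(x→π/2) 6·(π/2 - x)·tan(x) = 6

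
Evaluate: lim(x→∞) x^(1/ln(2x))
This is an exponential indeterminate form.

For exponential indeterminate forms, take the natural log:
  Let L = lim(x→∞) x^(1/ln(2x))
  Then ln(L) = lim(x→∞) [exponent × ln(base)]
  Evaluate using L'Hôpital or standard limits, then exponentiate.
  L = e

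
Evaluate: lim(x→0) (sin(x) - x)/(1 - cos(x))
This is a 0/0 indeterminate form.

Apply L'Hôpital's rule: differentiate numerator and denominator separately.
  f(x) = -x + sin(x)   ⇒   f'(x) = cos(x) - 1
  g(x) = 1 - cos(x)   ⇒   g'(x) = sin(x)
  lim(x→0) f'(x)/g'(x) = lim(x→0) (cos(x) - 1)/(sin(x))
  = 0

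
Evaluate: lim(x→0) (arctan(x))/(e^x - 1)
This is a 0/0 indeterminate form.

Apply L'Hôpital's rule: differentiate numerator and denominator separately.
  f(x) = atan(x)   ⇒   f'(x) = 1/(x^2 + 1)
  g(x) = e^(x) - 1   ⇒   g'(x) = e^(x)
  lim(x→0) f'(x)/g'(x) = lim(x→0) (1/(x^2 + 1))/(e^(x))
  = 1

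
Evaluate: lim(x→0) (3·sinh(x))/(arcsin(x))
This is a 0/0 indeterminate form.

Apply L'Hôpital's rule: differentiate numerator and denominator separately.
  f(x) = 3·sinh(x)   ⇒   f'(x) = 3·cosh(x)
  g(x) = asin(x)   ⇒   g'(x) = 1/sqrt(1 - x^2)
  lim(x→0) f'(x)/g'(x) = lim(x→0) (3·cosh(x))/(1/sqrt(1 - x^2))
  = 3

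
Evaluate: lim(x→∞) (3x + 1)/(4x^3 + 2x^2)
This is an ∞/∞ indeterminate form.

Apply L'Hôpital's rule: differentiate numerator and denominator separately.
  f(x) = 3·x + 1   ⇒   f'(x) = 3
  g(x) = 4·x^3 + 2·x^2   ⇒   g'(x) = 12·x^2 + 4·x
  lim(x→∞) f'(x)/g'(x) = lim(x→∞) (3)/(12·x^2 + 4·x)
  = 0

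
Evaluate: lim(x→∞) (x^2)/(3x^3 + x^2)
This is an ∞/∞ indeterminate form.

Apply L'Hôpital's rule: differentiate numerator and denominator separately.
  f(x) = x^2   ⇒   f'(x) = 2·x
  g(x) = 3·x^3 + x^2   ⇒   g'(x) = 9·x^2 + 2·x
  lim(x→∞) f'(x)/g'(x) = lim(x→∞) (2·x)/(9·x^2 + 2·x)
  = 0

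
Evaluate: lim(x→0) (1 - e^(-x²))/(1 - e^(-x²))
This is a 0/0 indeterminate form.

Apply L'Hôpital's rule: differentiate numerator and denominator separately.
  f(x) = 1 - e^(-x^2)   ⇒   f'(x) = 2·x·e^(-x^2)
  g(x) = 1 - e^(-x^2)   ⇒   g'(x) = 2·x·e^(-x^2)
  lim(x→0) f'(x)/g'(x) = lim(x→0) (2·x·e^(-x^2))/(2·x·e^(-x^2))
  = 1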